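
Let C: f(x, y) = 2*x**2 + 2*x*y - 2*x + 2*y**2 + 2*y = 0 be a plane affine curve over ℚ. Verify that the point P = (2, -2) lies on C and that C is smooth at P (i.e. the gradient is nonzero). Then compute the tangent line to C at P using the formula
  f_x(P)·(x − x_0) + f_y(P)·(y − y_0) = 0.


Tangent line at P: 2*x - 2*y - 8 = 0.

Step 1: f(2, -2) = 0, so P lies on C.
Step 2: partial derivatives
  f_x(x, y) = 4*x + 2*y - 2, f_y(x, y) = 2*x + 4*y + 2.
  f_x(P) = 2, f_y(P) = -2 (gradient nonzero, so P is smooth).
Step 3: tangent line at P: 2·(x − 2) + -2·(y − -2) = 0.
Expanding: 2*x - 2*y - 8 = 0.


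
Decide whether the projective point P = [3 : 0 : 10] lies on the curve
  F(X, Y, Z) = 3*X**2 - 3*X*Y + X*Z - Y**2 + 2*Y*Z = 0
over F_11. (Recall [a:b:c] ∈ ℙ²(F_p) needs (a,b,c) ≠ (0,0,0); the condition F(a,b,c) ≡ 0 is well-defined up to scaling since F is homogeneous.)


F(3,0,10) ≡ 2 (mod 11); P is NOT on the curve.

Evaluate F(3, 0, 10) term-by-term (mod 11).
  3*X**2 ↦ 3·9·1·1 = 27
  -3*X*Y ↦ -3·3·0·1 = 0
  X*Z ↦ 1·3·1·10 = 30
  -Y**2 ↦ -1·1·0·1 = 0
  2*Y*Z ↦ 2·1·0·10 = 0
Sum: F(3, 0, 10) = (27) + (0) + (30) + (0) + (0) = 57.
Reducing mod 11: 57 ≡ 2 (mod 11).
Since F(a, b, c) ≡ 2 ≠ 0 (mod 11), P does NOT lie on the curve.


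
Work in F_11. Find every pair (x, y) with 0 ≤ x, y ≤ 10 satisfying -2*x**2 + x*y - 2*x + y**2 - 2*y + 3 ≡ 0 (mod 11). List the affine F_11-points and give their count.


Affine F_11-points: {(0, 4), (0, 9), (1, 4), (1, 8), (2, 3), (2, 8), (4, 3), (4, 6), (9, 6), (9, 9)}; count = 10.

For each of the 121 pairs (x, y) ∈ F_11², evaluate f(x, y) mod 11. Record the zeros.
  x = 0: [0↦3, 1↦2, 2↦3, 3↦6, 4↦0, 5↦7, 6↦5, 7↦5, 8↦7, 9↦0, 10↦6]  zeros at y ∈ {4, 9}
  x = 1: [0↦10, 1↦10, 2↦1, 3↦5, 4↦0, 5↦8, 6↦7, 7↦8, 8↦0, 9↦5, 10↦1]  zeros at y ∈ {4, 8}
  x = 2: [0↦2, 1↦3, 2↦6, 3↦0, 4↦7, 5↦5, 6↦5, 7↦7, 8↦0, 9↦6, 10↦3]  zeros at y ∈ {3, 8}
  x = 3: [0↦1, 1↦3, 2↦7, 3↦2, 4↦10, 5↦9, 6↦10, 7↦2, 8↦7, 9↦3, 10↦1]  zeros at y ∈ ∅
  x = 4: [0↦7, 1↦10, 2↦4, 3↦0, 4↦9, 5↦9, 6↦0, 7↦4, 8↦10, 9↦7, 10↦6]  zeros at y ∈ {3, 6}
  x = 5: [0↦9, 1↦2, 2↦8, 3↦5, 4↦4, 5↦5, 6↦8, 7↦2, 8↦9, 9↦7, 10↦7]  zeros at y ∈ ∅
  x = 6: [0↦7, 1↦1, 2↦8, 3↦6, 4↦6, 5↦8, 6↦1, 7↦7, 8↦4, 9↦3, 10↦4]  zeros at y ∈ ∅
  x = 7: [0↦1, 1↦7, 2↦4, 3↦3, 4↦4, 5↦7, 6↦1, 7↦8, 8↦6, 9↦6, 10↦8]  zeros at y ∈ ∅
  x = 8: [0↦2, 1↦9, 2↦7, 3↦7, 4↦9, 5↦2, 6↦8, 7↦5, 8↦4, 9↦5, 10↦8]  zeros at y ∈ ∅
  x = 9: [0↦10, 1↦7, 2↦6, 3↦7, 4↦10, 5↦4, 6↦0, 7↦9, 8↦9, 9↦0, 10↦4]  zeros at y ∈ {6, 9}
  x = 10: [0↦3, 1↦1, 2↦1, 3↦3, 4↦7, 5↦2, 6↦10, 7↦9, 8↦10, 9↦2, 10↦7]  zeros at y ∈ ∅
Collecting zeros: affine points = {(0, 4), (0, 9), (1, 4), (1, 8), (2, 3), (2, 8), (4, 3), (4, 6), (9, 6), (9, 9)}.
Total count |C(F_11)_aff| = 10.


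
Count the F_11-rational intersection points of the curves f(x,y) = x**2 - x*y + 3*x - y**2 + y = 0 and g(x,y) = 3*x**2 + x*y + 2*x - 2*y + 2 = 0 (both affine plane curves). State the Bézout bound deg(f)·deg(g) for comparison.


Common zeros: {(0, 1), (4, 4)}; count = 2; Bézout bound = 4.

deg(f) = 2, deg(g) = 2, so Bézout bound = 4.
Scan x ∈ F_11. For each x, list the y ∈ F_11 with f(x, y) ≡ 0 and those with g(x, y) ≡ 0 (mod 11); the common zeros in that column are the intersection.
  x = 0: f ≡ 0 at y ∈ {0, 1}; g ≡ 0 at y ∈ {1}; common: {1}.
  x = 1: f ≡ 0 at y ∈ {2, 9}; g ≡ 0 at y ∈ {7}; common: ∅.
  x = 2: f ≡ 0 at y ∈ ∅; g ≡ 0 at y ∈ ∅; common: ∅.
  x = 3: f ≡ 0 at y ∈ ∅; g ≡ 0 at y ∈ {9}; common: ∅.
  x = 4: f ≡ 0 at y ∈ {4}; g ≡ 0 at y ∈ {4}; common: {4}.
  x = 5: f ≡ 0 at y ∈ {9}; g ≡ 0 at y ∈ {4}; common: ∅.
  x = 6: f ≡ 0 at y ∈ ∅; g ≡ 0 at y ∈ {8}; common: ∅.
  x = 7: f ≡ 0 at y ∈ ∅; g ≡ 0 at y ∈ {7}; common: ∅.
  x = 8: f ≡ 0 at y ∈ {0, 4}; g ≡ 0 at y ∈ {9}; common: ∅.
  x = 9: f ≡ 0 at y ∈ {1, 2}; g ≡ 0 at y ∈ {8}; common: ∅.
  x = 10: f ≡ 0 at y ∈ ∅; g ≡ 0 at y ∈ {1}; common: ∅.
Collecting: common zeros = {(0, 1), (4, 4)}, so the count is 2.
Comparison with the Bézout bound: 2 ≤ 4 = deg(f)·deg(g), as expected for curves with no common component (the affine F_11-count falls short of the bound because intersections may lie at infinity, over extension fields, or carry multiplicity).


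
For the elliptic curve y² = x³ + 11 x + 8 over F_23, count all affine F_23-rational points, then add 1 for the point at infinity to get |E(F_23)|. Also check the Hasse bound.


Affine points = {(0, 10), (0, 13), (4, 1), (4, 22), (5, 2), (5, 21), (9, 10), (9, 13), (13, 5), (13, 18), (14, 10), (14, 13), (15, 11), (15, 12), (16, 5), (16, 18), (17, 5), (17, 18), (18, 9), (18, 14), (21, 1), (21, 22)}; affine count = 22; |E(F_23)| = 23.

Discriminant check: Δ ∝ 4a³ + 27b² = 4·11³ + 27·8² = 4·1331 + 27·64 ≡ 14 (mod 23). Nonzero ⇒ E is nonsingular.
For each x ∈ F_23, compute rhs = x³ + 11·x + 8 mod 23, then count y ∈ F_23 with y² ≡ rhs.
  x = 0: rhs = 8, matching y values: 10, 13 (2 points).
  x = 1: rhs = 20, matching y values: none (0 points).
  x = 2: rhs = 15, matching y values: none (0 points).
  x = 3: rhs = 22, matching y values: none (0 points).
  x = 4: rhs = 1, matching y values: 1, 22 (2 points).
  x = 5: rhs = 4, matching y values: 2, 21 (2 points).
  x = 6: rhs = 14, matching y values: none (0 points).
  x = 7: rhs = 14, matching y values: none (0 points).
  x = 8: rhs = 10, matching y values: none (0 points).
  x = 9: rhs = 8, matching y values: 10, 13 (2 points).
  x = 10: rhs = 14, matching y values: none (0 points).
  x = 11: rhs = 11, matching y values: none (0 points).
  x = 12: rhs = 5, matching y values: none (0 points).
  x = 13: rhs = 2, matching y values: 5, 18 (2 points).
  x = 14: rhs = 8, matching y values: 10, 13 (2 points).
  x = 15: rhs = 6, matching y values: 11, 12 (2 points).
  x = 16: rhs = 2, matching y values: 5, 18 (2 points).
  x = 17: rhs = 2, matching y values: 5, 18 (2 points).
  x = 18: rhs = 12, matching y values: 9, 14 (2 points).
  x = 19: rhs = 15, matching y values: none (0 points).
  x = 20: rhs = 17, matching y values: none (0 points).
  x = 21: rhs = 1, matching y values: 1, 22 (2 points).
  x = 22: rhs = 19, matching y values: none (0 points).
Total affine count: 22.
Full point count |E(F_23)| = 22 + 1 = 23.
Hasse bound: |23 − (23+1)| = |-1| = 1 ≤ 2√23 ≈ 9.5917 ✓.


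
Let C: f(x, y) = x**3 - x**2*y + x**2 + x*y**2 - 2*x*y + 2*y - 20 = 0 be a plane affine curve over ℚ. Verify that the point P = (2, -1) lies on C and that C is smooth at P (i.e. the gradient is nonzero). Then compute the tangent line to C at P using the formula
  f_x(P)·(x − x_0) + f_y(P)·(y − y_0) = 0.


Tangent line at P: 23*x - 10*y - 56 = 0.

Step 1: f(2, -1) = 0, so P lies on C.
Step 2: partial derivatives
  f_x(x, y) = 3*x**2 - 2*x*y + 2*x + y**2 - 2*y, f_y(x, y) = -x**2 + 2*x*y - 2*x + 2.
  f_x(P) = 23, f_y(P) = -10 (gradient nonzero, so P is smooth).
Step 3: tangent line at P: 23·(x − 2) + -10·(y − -1) = 0.
Expanding: 23*x - 10*y - 56 = 0.


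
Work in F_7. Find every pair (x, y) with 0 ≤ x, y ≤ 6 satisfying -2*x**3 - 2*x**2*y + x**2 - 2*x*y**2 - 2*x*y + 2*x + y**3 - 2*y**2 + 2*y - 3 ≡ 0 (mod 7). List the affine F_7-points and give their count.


Affine F_7-points: {(1, 1), (1, 2), (3, 0), (4, 1), (5, 1), (6, 4), (6, 5)}; count = 7.

For each of the 49 pairs (x, y) ∈ F_7², evaluate f(x, y) mod 7. Record the zeros.
  x = 0: [0↦4, 1↦5, 2↦1, 3↦5, 4↦2, 5↦5, 6↦6]  zeros at y ∈ ∅
  x = 1: [0↦5, 1↦0, 2↦0, 3↦4, 4↦4, 5↦6, 6↦2]  zeros at y ∈ {1, 2}
  x = 2: [0↦3, 1↦2, 2↦2, 3↦2, 4↦1, 5↦5, 6↦6]  zeros at y ∈ ∅
  x = 3: [0↦0, 1↦6, 2↦2, 3↦1, 4↦2, 5↦4, 6↦6]  zeros at y ∈ {0}
  x = 4: [0↦5, 1↦0, 2↦2, 3↦3, 4↦2, 5↦5, 6↦4]  zeros at y ∈ {1}
  x = 5: [0↦6, 1↦0, 2↦4, 3↦3, 4↦3, 5↦3, 6↦2]  zeros at y ∈ {1}
  x = 6: [0↦5, 1↦1, 2↦3, 3↦3, 4↦0, 5↦0, 6↦2]  zeros at y ∈ {4, 5}
Collecting zeros: affine points = {(1, 1), (1, 2), (3, 0), (4, 1), (5, 1), (6, 4), (6, 5)}.
Total count |C(F_7)_aff| = 7.


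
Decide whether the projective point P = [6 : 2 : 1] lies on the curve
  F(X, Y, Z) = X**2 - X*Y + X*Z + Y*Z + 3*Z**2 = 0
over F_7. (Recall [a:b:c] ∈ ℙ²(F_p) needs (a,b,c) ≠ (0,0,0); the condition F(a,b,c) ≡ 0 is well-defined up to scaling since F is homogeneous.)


F(6,2,1) ≡ 0 (mod 7); P is on the curve.

Evaluate F(6, 2, 1) term-by-term (mod 7).
  X**2 ↦ 1·36·1·1 = 36
  -X*Y ↦ -1·6·2·1 = -12
  X*Z ↦ 1·6·1·1 = 6
  Y*Z ↦ 1·1·2·1 = 2
  3*Z**2 ↦ 3·1·1·1 = 3
Sum: F(6, 2, 1) = (36) + (-12) + (6) + (2) + (3) = 35.
Reducing mod 7: 35 ≡ 0 (mod 7).
Since F(a, b, c) ≡ 0 (mod 7), P lies on the curve.


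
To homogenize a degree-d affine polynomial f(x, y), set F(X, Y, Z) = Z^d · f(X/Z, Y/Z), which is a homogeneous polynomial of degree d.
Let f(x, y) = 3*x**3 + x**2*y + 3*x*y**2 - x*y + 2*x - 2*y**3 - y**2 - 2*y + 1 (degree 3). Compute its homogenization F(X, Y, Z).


F(X, Y, Z) = 3*X**3 + X**2*Y + 3*X*Y**2 - X*Y*Z + 2*X*Z**2 - 2*Y**3 - Y**2*Z - 2*Y*Z**2 + Z**3

deg(f) = 3.
Substitute x = X/Z, y = Y/Z into f, then multiply by Z^3.
  monomial 3·x^3·y^0 ↦ 3·X^3·Y^0·Z^0.
  monomial 1·x^2·y^1 ↦ 1·X^2·Y^1·Z^0.
  monomial 3·x^1·y^2 ↦ 3·X^1·Y^2·Z^0.
  monomial -1·x^1·y^1 ↦ -1·X^1·Y^1·Z^1.
  monomial 2·x^1·y^0 ↦ 2·X^1·Y^0·Z^2.
  monomial -2·x^0·y^3 ↦ -2·X^0·Y^3·Z^0.
  monomial -1·x^0·y^2 ↦ -1·X^0·Y^2·Z^1.
  monomial -2·x^0·y^1 ↦ -2·X^0·Y^1·Z^2.
  monomial 1·x^0·y^0 ↦ 1·X^0·Y^0·Z^3.
Collecting: F(X, Y, Z) = 3*X**3 + X**2*Y + 3*X*Y**2 - X*Y*Z + 2*X*Z**2 - 2*Y**3 - Y**2*Z - 2*Y*Z**2 + Z**3.


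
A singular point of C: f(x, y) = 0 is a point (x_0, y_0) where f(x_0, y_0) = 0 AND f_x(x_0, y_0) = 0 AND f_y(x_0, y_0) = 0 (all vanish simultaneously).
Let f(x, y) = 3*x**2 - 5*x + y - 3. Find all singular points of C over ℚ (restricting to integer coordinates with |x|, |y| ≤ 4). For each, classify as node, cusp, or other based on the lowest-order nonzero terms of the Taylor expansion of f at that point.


No singular points in the scanned grid; C is smooth there.

Compute partial derivatives:
  f_x = 6*x - 5.
  f_y = 1.
f_y = 1 is a nonzero constant, so f_y never vanishes: no point (x, y) can satisfy f = f_x = f_y = 0. In particular no (x, y) ∈ {−4, ..., 4}² is singular; the curve is smooth.


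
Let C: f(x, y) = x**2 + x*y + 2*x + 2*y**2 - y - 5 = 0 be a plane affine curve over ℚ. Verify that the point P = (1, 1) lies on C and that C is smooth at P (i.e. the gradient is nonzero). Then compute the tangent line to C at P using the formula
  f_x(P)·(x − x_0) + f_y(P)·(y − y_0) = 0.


Tangent line at P: 5*x + 4*y - 9 = 0.

Step 1: f(1, 1) = 0, so P lies on C.
Step 2: partial derivatives
  f_x(x, y) = 2*x + y + 2, f_y(x, y) = x + 4*y - 1.
  f_x(P) = 5, f_y(P) = 4 (gradient nonzero, so P is smooth).
Step 3: tangent line at P: 5·(x − 1) + 4·(y − 1) = 0.
Expanding: 5*x + 4*y - 9 = 0.


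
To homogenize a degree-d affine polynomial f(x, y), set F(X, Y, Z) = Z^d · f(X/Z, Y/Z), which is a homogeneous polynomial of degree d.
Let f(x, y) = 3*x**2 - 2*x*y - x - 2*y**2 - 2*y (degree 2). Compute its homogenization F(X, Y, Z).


F(X, Y, Z) = 3*X**2 - 2*X*Y - X*Z - 2*Y**2 - 2*Y*Z

deg(f) = 2.
Substitute x = X/Z, y = Y/Z into f, then multiply by Z^2.
  monomial 3·x^2·y^0 ↦ 3·X^2·Y^0·Z^0.
  monomial -2·x^1·y^1 ↦ -2·X^1·Y^1·Z^0.
  monomial -1·x^1·y^0 ↦ -1·X^1·Y^0·Z^1.
  monomial -2·x^0·y^2 ↦ -2·X^0·Y^2·Z^0.
  monomial -2·x^0·y^1 ↦ -2·X^0·Y^1·Z^1.
Collecting: F(X, Y, Z) = 3*X**2 - 2*X*Y - X*Z - 2*Y**2 - 2*Y*Z.


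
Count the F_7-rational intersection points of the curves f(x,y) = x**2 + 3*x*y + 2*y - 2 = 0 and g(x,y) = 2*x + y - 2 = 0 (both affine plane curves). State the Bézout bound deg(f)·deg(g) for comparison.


Common zeros: {(2, 5), (4, 1)}; count = 2; Bézout bound = 2.

deg(f) = 2, deg(g) = 1, so Bézout bound = 2.
Scan x ∈ F_7. For each x, list the y ∈ F_7 with f(x, y) ≡ 0 and those with g(x, y) ≡ 0 (mod 7); the common zeros in that column are the intersection.
  x = 0: f ≡ 0 at y ∈ {1}; g ≡ 0 at y ∈ {2}; common: ∅.
  x = 1: f ≡ 0 at y ∈ {3}; g ≡ 0 at y ∈ {0}; common: ∅.
  x = 2: f ≡ 0 at y ∈ {5}; g ≡ 0 at y ∈ {5}; common: {5}.
  x = 3: f ≡ 0 at y ∈ {0}; g ≡ 0 at y ∈ {3}; common: ∅.
  x = 4: f ≡ 0 at y ∈ {0, 1, 2, 3, 4, 5, 6}; g ≡ 0 at y ∈ {1}; common: {1}.
  x = 5: f ≡ 0 at y ∈ {4}; g ≡ 0 at y ∈ {6}; common: ∅.
  x = 6: f ≡ 0 at y ∈ {6}; g ≡ 0 at y ∈ {4}; common: ∅.
Collecting: common zeros = {(2, 5), (4, 1)}, so the count is 2.
Comparison with the Bézout bound: 2 ≤ 2 = deg(f)·deg(g), as expected for curves with no common component (the bound is attained).


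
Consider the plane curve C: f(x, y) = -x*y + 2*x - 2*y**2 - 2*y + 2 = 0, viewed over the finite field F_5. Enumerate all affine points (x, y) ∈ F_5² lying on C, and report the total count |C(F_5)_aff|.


Affine F_5-points: {(0, 2), (1, 2), (1, 4), (2, 1), (2, 2), (3, 2), (3, 3), (4, 0), (4, 2)}; count = 9.

For each of the 25 pairs (x, y) ∈ F_5², evaluate f(x, y) mod 5. Record the zeros.
  x = 0: [0↦2, 1↦3, 2↦0, 3↦3, 4↦2]  zeros at y ∈ {2}
  x = 1: [0↦4, 1↦4, 2↦0, 3↦2, 4↦0]  zeros at y ∈ {2, 4}
  x = 2: [0↦1, 1↦0, 2↦0, 3↦1, 4↦3]  zeros at y ∈ {1, 2}
  x = 3: [0↦3, 1↦1, 2↦0, 3↦0, 4↦1]  zeros at y ∈ {2, 3}
  x = 4: [0↦0, 1↦2, 2↦0, 3↦4, 4↦4]  zeros at y ∈ {0, 2}
Collecting zeros: affine points = {(0, 2), (1, 2), (1, 4), (2, 1), (2, 2), (3, 2), (3, 3), (4, 0), (4, 2)}.
Total count |C(F_5)_aff| = 9.


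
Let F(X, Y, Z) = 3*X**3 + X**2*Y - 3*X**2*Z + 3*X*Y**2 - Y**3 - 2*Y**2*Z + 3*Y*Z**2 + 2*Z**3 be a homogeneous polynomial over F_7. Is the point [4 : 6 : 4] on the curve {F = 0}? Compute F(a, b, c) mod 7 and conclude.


F(4,6,4) ≡ 6 (mod 7); P is NOT on the curve.

Evaluate F(4, 6, 4) term-by-term (mod 7).
  3*X**3 ↦ 3·64·1·1 = 192
  X**2*Y ↦ 1·16·6·1 = 96
  -3*X**2*Z ↦ -3·16·1·4 = -192
  3*X*Y**2 ↦ 3·4·36·1 = 432
  -Y**3 ↦ -1·1·216·1 = -216
  -2*Y**2*Z ↦ -2·1·36·4 = -288
  3*Y*Z**2 ↦ 3·1·6·16 = 288
  2*Z**3 ↦ 2·1·1·64 = 128
Sum: F(4, 6, 4) = (192) + (96) + (-192) + (432) + (-216) + (-288) + (288) + (128) = 440.
Reducing mod 7: 440 ≡ 6 (mod 7).
Since F(a, b, c) ≡ 6 ≠ 0 (mod 7), P does NOT lie on the curve.


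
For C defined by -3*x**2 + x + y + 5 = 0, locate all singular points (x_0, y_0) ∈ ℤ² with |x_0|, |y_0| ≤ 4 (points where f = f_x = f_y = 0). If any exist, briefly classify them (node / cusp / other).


No singular points in the scanned grid; C is smooth there.

Compute partial derivatives:
  f_x = 1 - 6*x.
  f_y = 1.
f_y = 1 is a nonzero constant, so f_y never vanishes: no point (x, y) can satisfy f = f_x = f_y = 0. In particular no (x, y) ∈ {−4, ..., 4}² is singular; the curve is smooth.


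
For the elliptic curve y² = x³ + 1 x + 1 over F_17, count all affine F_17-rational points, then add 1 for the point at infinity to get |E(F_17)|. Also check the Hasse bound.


Affine points = {(0, 1), (0, 16), (4, 1), (4, 16), (6, 6), (6, 11), (9, 5), (9, 12), (10, 5), (10, 12), (11, 0), (13, 1), (13, 16), (15, 5), (15, 12), (16, 4), (16, 13)}; affine count = 17; |E(F_17)| = 18.

Discriminant check: Δ ∝ 4a³ + 27b² = 4·1³ + 27·1² = 4·1 + 27·1 ≡ 14 (mod 17). Nonzero ⇒ E is nonsingular.
For each x ∈ F_17, compute rhs = x³ + 1·x + 1 mod 17, then count y ∈ F_17 with y² ≡ rhs.
  x = 0: rhs = 1, matching y values: 1, 16 (2 points).
  x = 1: rhs = 3, matching y values: none (0 points).
  x = 2: rhs = 11, matching y values: none (0 points).
  x = 3: rhs = 14, matching y values: none (0 points).
  x = 4: rhs = 1, matching y values: 1, 16 (2 points).
  x = 5: rhs = 12, matching y values: none (0 points).
  x = 6: rhs = 2, matching y values: 6, 11 (2 points).
  x = 7: rhs = 11, matching y values: none (0 points).
  x = 8: rhs = 11, matching y values: none (0 points).
  x = 9: rhs = 8, matching y values: 5, 12 (2 points).
  x = 10: rhs = 8, matching y values: 5, 12 (2 points).
  x = 11: rhs = 0, matching y values: 0 (1 points).
  x = 12: rhs = 7, matching y values: none (0 points).
  x = 13: rhs = 1, matching y values: 1, 16 (2 points).
  x = 14: rhs = 5, matching y values: none (0 points).
  x = 15: rhs = 8, matching y values: 5, 12 (2 points).
  x = 16: rhs = 16, matching y values: 4, 13 (2 points).
Total affine count: 17.
Full point count |E(F_17)| = 17 + 1 = 18.
Hasse bound: |18 − (17+1)| = |0| = 0 ≤ 2√17 ≈ 8.2462 ✓.


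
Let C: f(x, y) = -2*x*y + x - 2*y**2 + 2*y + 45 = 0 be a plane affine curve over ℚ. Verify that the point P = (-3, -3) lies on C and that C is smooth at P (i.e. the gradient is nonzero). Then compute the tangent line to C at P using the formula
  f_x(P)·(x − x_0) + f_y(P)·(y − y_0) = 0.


Tangent line at P: 7*x + 20*y + 81 = 0.

Step 1: f(-3, -3) = 0, so P lies on C.
Step 2: partial derivatives
  f_x(x, y) = 1 - 2*y, f_y(x, y) = -2*x - 4*y + 2.
  f_x(P) = 7, f_y(P) = 20 (gradient nonzero, so P is smooth).
Step 3: tangent line at P: 7·(x − -3) + 20·(y − -3) = 0.
Expanding: 7*x + 20*y + 81 = 0.


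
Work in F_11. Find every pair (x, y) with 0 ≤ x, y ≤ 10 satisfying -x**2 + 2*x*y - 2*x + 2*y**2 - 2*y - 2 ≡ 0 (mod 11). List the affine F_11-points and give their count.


Affine F_11-points: {(0, 4), (0, 8), (3, 1), (3, 8), (6, 2), (6, 4), (7, 2), (7, 3), (8, 1), (8, 3)}; count = 10.

For each of the 121 pairs (x, y) ∈ F_11², evaluate f(x, y) mod 11. Record the zeros.
  x = 0: [0↦9, 1↦9, 2↦2, 3↦10, 4↦0, 5↦5, 6↦3, 7↦5, 8↦0, 9↦10, 10↦2]  zeros at y ∈ {4, 8}
  x = 1: [0↦6, 1↦8, 2↦3, 3↦2, 4↦5, 5↦1, 6↦1, 7↦5, 8↦2, 9↦3, 10↦8]  zeros at y ∈ ∅
  x = 2: [0↦1, 1↦5, 2↦2, 3↦3, 4↦8, 5↦6, 6↦8, 7↦3, 8↦2, 9↦5, 10↦1]  zeros at y ∈ ∅
  x = 3: [0↦5, 1↦0, 2↦10, 3↦2, 4↦9, 5↦9, 6↦2, 7↦10, 8↦0, 9↦5, 10↦3]  zeros at y ∈ {1, 8}
  x = 4: [0↦7, 1↦4, 2↦5, 3↦10, 4↦8, 5↦10, 6↦5, 7↦4, 8↦7, 9↦3, 10↦3]  zeros at y ∈ ∅
  x = 5: [0↦7, 1↦6, 2↦9, 3↦5, 4↦5, 5↦9, 6↦6, 7↦7, 8↦1, 9↦10, 10↦1]  zeros at y ∈ ∅
  x = 6: [0↦5, 1↦6, 2↦0, 3↦9, 4↦0, 5↦6, 6↦5, 7↦8, 8↦4, 9↦4, 10↦8]  zeros at y ∈ {2, 4}
  x = 7: [0↦1, 1↦4, 2↦0, 3↦0, 4↦4, 5↦1, 6↦2, 7↦7, 8↦5, 9↦7, 10↦2]  zeros at y ∈ {2, 3}
  x = 8: [0↦6, 1↦0, 2↦9, 3↦0, 4↦6, 5↦5, 6↦8, 7↦4, 8↦4, 9↦8, 10↦5]  zeros at y ∈ {1, 3}
  x = 9: [0↦9, 1↦5, 2↦5, 3↦9, 4↦6, 5↦7, 6↦1, 7↦10, 8↦1, 9↦7, 10↦6]  zeros at y ∈ ∅
  x = 10: [0↦10, 1↦8, 2↦10, 3↦5, 4↦4, 5↦7, 6↦3, 7↦3, 8↦7, 9↦4, 10↦5]  zeros at y ∈ ∅
Collecting zeros: affine points = {(0, 4), (0, 8), (3, 1), (3, 8), (6, 2), (6, 4), (7, 2), (7, 3), (8, 1), (8, 3)}.
Total count |C(F_11)_aff| = 10.


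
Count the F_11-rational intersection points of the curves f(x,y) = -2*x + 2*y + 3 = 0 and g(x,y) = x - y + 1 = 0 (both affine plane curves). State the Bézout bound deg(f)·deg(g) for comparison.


Common zeros: ∅; count = 0; Bézout bound = 1.

deg(f) = 1, deg(g) = 1, so Bézout bound = 1.
Scan x ∈ F_11. For each x, list the y ∈ F_11 with f(x, y) ≡ 0 and those with g(x, y) ≡ 0 (mod 11); the common zeros in that column are the intersection.
  x = 0: f ≡ 0 at y ∈ {4}; g ≡ 0 at y ∈ {1}; common: ∅.
  x = 1: f ≡ 0 at y ∈ {5}; g ≡ 0 at y ∈ {2}; common: ∅.
  x = 2: f ≡ 0 at y ∈ {6}; g ≡ 0 at y ∈ {3}; common: ∅.
  x = 3: f ≡ 0 at y ∈ {7}; g ≡ 0 at y ∈ {4}; common: ∅.
  x = 4: f ≡ 0 at y ∈ {8}; g ≡ 0 at y ∈ {5}; common: ∅.
  x = 5: f ≡ 0 at y ∈ {9}; g ≡ 0 at y ∈ {6}; common: ∅.
  x = 6: f ≡ 0 at y ∈ {10}; g ≡ 0 at y ∈ {7}; common: ∅.
  x = 7: f ≡ 0 at y ∈ {0}; g ≡ 0 at y ∈ {8}; common: ∅.
  x = 8: f ≡ 0 at y ∈ {1}; g ≡ 0 at y ∈ {9}; common: ∅.
  x = 9: f ≡ 0 at y ∈ {2}; g ≡ 0 at y ∈ {10}; common: ∅.
  x = 10: f ≡ 0 at y ∈ {3}; g ≡ 0 at y ∈ {0}; common: ∅.
Collecting: common zeros = ∅, so the count is 0.
Comparison with the Bézout bound: 0 ≤ 1 = deg(f)·deg(g), as expected for curves with no common component (the affine F_11-count falls short of the bound because intersections may lie at infinity, over extension fields, or carry multiplicity).


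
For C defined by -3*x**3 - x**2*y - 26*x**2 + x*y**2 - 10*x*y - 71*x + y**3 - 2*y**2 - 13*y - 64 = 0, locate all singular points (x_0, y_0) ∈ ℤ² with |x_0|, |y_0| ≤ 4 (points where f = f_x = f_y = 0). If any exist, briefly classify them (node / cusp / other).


Singular points: {(-3, 2)}; classification: node.

Compute partial derivatives:
  f_x = -9*x**2 - 2*x*y - 52*x + y**2 - 10*y - 71.
  f_y = -x**2 + 2*x*y - 10*x + 3*y**2 - 4*y - 13.
Scan x_0 ∈ {−4, ..., 4}. For each x_0, f_y(x_0, y) is a polynomial in y; find its integer roots y ∈ {−4, ..., 4}, then test f_x and f at those candidates.
  x = -4: f_y(-4, y) = 3*y**2 - 12*y + 11; no integer root y with |y| ≤ 4.
  x = -3: f_y(-3, y) = 3*y**2 - 10*y + 8; vanishes at y ∈ {2}. (-3, 2): f_x = 0, f = 0 — SINGULAR.
  x = -2: f_y(-2, y) = 3*y**2 - 8*y + 3; no integer root y with |y| ≤ 4.
  x = -1: f_y(-1, y) = 3*y**2 - 6*y - 4; no integer root y with |y| ≤ 4.
  x = 0: f_y(0, y) = 3*y**2 - 4*y - 13; no integer root y with |y| ≤ 4.
  x = 1: f_y(1, y) = 3*y**2 - 2*y - 24; no integer root y with |y| ≤ 4.
  x = 2: f_y(2, y) = 3*y**2 - 37; no integer root y with |y| ≤ 4.
  x = 3: f_y(3, y) = 3*y**2 + 2*y - 52; no integer root y with |y| ≤ 4.
  x = 4: f_y(4, y) = 3*y**2 + 4*y - 69; no integer root y with |y| ≤ 4.
Only singular point on the grid: (-3, 2).
Classify: substitute x = -3 + u, y = 2 + v and expand: f = -3*u**3 - u**2*v - u**2 + u*v**2 + v**3 + v**2.
No constant or linear terms (consistent with a singular point). Quadratic part: -u**2 + v**2. Cubic part: -3*u**3 - u**2*v + u*v**2 + v**3.
The quadratic part v**2 - u**2 = (v − u)(v + u) splits into two distinct linear factors, so there are two distinct tangent lines y − 2 = ±(x − -3) — this is a node (ordinary double point).
Classification: node.


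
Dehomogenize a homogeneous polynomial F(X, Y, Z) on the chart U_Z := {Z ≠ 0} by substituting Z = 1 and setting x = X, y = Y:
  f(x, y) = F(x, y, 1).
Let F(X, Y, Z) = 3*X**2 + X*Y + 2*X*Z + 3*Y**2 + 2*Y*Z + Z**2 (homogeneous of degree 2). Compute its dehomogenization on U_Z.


f(x, y) = 3*x**2 + x*y + 2*x + 3*y**2 + 2*y + 1

On U_Z we set Z = 1. Each monomial c·X^i·Y^j·Z^k in F becomes c·x^i·y^j·1^k = c·x^i·y^j.
Substituting Z = 1: F(X, Y, 1) = 3*x**2 + x*y + 2*x + 3*y**2 + 2*y + 1.
Note: deg(f) ≤ deg(F) = 2; strict inequality happens when F is divisible by Z (lost terms).


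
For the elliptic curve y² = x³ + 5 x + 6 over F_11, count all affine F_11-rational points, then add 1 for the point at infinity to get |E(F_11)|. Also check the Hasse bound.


Affine points = {(1, 1), (1, 10), (3, 2), (3, 9), (10, 0)}; affine count = 5; |E(F_11)| = 6.

Discriminant check: Δ ∝ 4a³ + 27b² = 4·5³ + 27·6² = 4·125 + 27·36 ≡ 9 (mod 11). Nonzero ⇒ E is nonsingular.
For each x ∈ F_11, compute rhs = x³ + 5·x + 6 mod 11, then count y ∈ F_11 with y² ≡ rhs.
  x = 0: rhs = 6, matching y values: none (0 points).
  x = 1: rhs = 1, matching y values: 1, 10 (2 points).
  x = 2: rhs = 2, matching y values: none (0 points).
  x = 3: rhs = 4, matching y values: 2, 9 (2 points).
  x = 4: rhs = 2, matching y values: none (0 points).
  x = 5: rhs = 2, matching y values: none (0 points).
  x = 6: rhs = 10, matching y values: none (0 points).
  x = 7: rhs = 10, matching y values: none (0 points).
  x = 8: rhs = 8, matching y values: none (0 points).
  x = 9: rhs = 10, matching y values: none (0 points).
  x = 10: rhs = 0, matching y values: 0 (1 points).
Total affine count: 5.
Full point count |E(F_11)| = 5 + 1 = 6.
Hasse bound: |6 − (11+1)| = |-6| = 6 ≤ 2√11 ≈ 6.6332 ✓.


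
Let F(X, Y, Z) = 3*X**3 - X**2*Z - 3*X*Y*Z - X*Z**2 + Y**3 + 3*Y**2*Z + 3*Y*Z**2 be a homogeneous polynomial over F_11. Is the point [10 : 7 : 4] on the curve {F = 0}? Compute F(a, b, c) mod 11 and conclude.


F(10,7,4) ≡ 7 (mod 11); P is NOT on the curve.

Evaluate F(10, 7, 4) term-by-term (mod 11).
  3*X**3 ↦ 3·1000·1·1 = 3000
  -X**2*Z ↦ -1·100·1·4 = -400
  -3*X*Y*Z ↦ -3·10·7·4 = -840
  -X*Z**2 ↦ -1·10·1·16 = -160
  Y**3 ↦ 1·1·343·1 = 343
  3*Y**2*Z ↦ 3·1·49·4 = 588
  3*Y*Z**2 ↦ 3·1·7·16 = 336
Sum: F(10, 7, 4) = (3000) + (-400) + (-840) + (-160) + (343) + (588) + (336) = 2867.
Reducing mod 11: 2867 ≡ 7 (mod 11).
Since F(a, b, c) ≡ 7 ≠ 0 (mod 11), P does NOT lie on the curve.


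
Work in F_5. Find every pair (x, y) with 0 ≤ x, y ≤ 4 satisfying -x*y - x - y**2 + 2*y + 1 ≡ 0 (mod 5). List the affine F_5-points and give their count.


Affine F_5-points: {(1, 0), (1, 1), (2, 2), (2, 3)}; count = 4.

For each of the 25 pairs (x, y) ∈ F_5², evaluate f(x, y) mod 5. Record the zeros.
  x = 0: [0↦1, 1↦2, 2↦1, 3↦3, 4↦3]  zeros at y ∈ ∅
  x = 1: [0↦0, 1↦0, 2↦3, 3↦4, 4↦3]  zeros at y ∈ {0, 1}
  x = 2: [0↦4, 1↦3, 2↦0, 3↦0, 4↦3]  zeros at y ∈ {2, 3}
  x = 3: [0↦3, 1↦1, 2↦2, 3↦1, 4↦3]  zeros at y ∈ ∅
  x = 4: [0↦2, 1↦4, 2↦4, 3↦2, 4↦3]  zeros at y ∈ ∅
Collecting zeros: affine points = {(1, 0), (1, 1), (2, 2), (2, 3)}.
Total count |C(F_5)_aff| = 4.


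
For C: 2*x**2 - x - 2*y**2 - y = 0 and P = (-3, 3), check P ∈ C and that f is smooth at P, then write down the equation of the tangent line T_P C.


Tangent line at P: -13*x - 13*y = 0.

Step 1: f(-3, 3) = 0, so P lies on C.
Step 2: partial derivatives
  f_x(x, y) = 4*x - 1, f_y(x, y) = -4*y - 1.
  f_x(P) = -13, f_y(P) = -13 (gradient nonzero, so P is smooth).
Step 3: tangent line at P: -13·(x − -3) + -13·(y − 3) = 0.
Expanding: -13*x - 13*y = 0.


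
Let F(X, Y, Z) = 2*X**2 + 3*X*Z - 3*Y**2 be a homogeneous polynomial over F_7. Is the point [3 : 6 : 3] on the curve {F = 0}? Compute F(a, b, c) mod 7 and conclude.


F(3,6,3) ≡ 0 (mod 7); P is on the curve.

Evaluate F(3, 6, 3) term-by-term (mod 7).
  2*X**2 ↦ 2·9·1·1 = 18
  3*X*Z ↦ 3·3·1·3 = 27
  -3*Y**2 ↦ -3·1·36·1 = -108
Sum: F(3, 6, 3) = (18) + (27) + (-108) = -63.
Reducing mod 7: -63 ≡ 0 (mod 7).
Since F(a, b, c) ≡ 0 (mod 7), P lies on the curve.


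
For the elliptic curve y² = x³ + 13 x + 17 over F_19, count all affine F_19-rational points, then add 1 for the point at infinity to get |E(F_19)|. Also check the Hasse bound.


Affine points = {(0, 6), (0, 13), (3, 8), (3, 11), (4, 0), (5, 6), (5, 13), (6, 8), (6, 11), (8, 5), (8, 14), (10, 8), (10, 11), (11, 3), (11, 16), (12, 1), (12, 18), (14, 6), (14, 13)}; affine count = 19; |E(F_19)| = 20.

Discriminant check: Δ ∝ 4a³ + 27b² = 4·13³ + 27·17² = 4·2197 + 27·289 ≡ 4 (mod 19). Nonzero ⇒ E is nonsingular.
For each x ∈ F_19, compute rhs = x³ + 13·x + 17 mod 19, then count y ∈ F_19 with y² ≡ rhs.
  x = 0: rhs = 17, matching y values: 6, 13 (2 points).
  x = 1: rhs = 12, matching y values: none (0 points).
  x = 2: rhs = 13, matching y values: none (0 points).
  x = 3: rhs = 7, matching y values: 8, 11 (2 points).
  x = 4: rhs = 0, matching y values: 0 (1 points).
  x = 5: rhs = 17, matching y values: 6, 13 (2 points).
  x = 6: rhs = 7, matching y values: 8, 11 (2 points).
  x = 7: rhs = 14, matching y values: none (0 points).
  x = 8: rhs = 6, matching y values: 5, 14 (2 points).
  x = 9: rhs = 8, matching y values: none (0 points).
  x = 10: rhs = 7, matching y values: 8, 11 (2 points).
  x = 11: rhs = 9, matching y values: 3, 16 (2 points).
  x = 12: rhs = 1, matching y values: 1, 18 (2 points).
  x = 13: rhs = 8, matching y values: none (0 points).
  x = 14: rhs = 17, matching y values: 6, 13 (2 points).
  x = 15: rhs = 15, matching y values: none (0 points).
  x = 16: rhs = 8, matching y values: none (0 points).
  x = 17: rhs = 2, matching y values: none (0 points).
  x = 18: rhs = 3, matching y values: none (0 points).
Total affine count: 19.
Full point count |E(F_19)| = 19 + 1 = 20.
Hasse bound: |20 − (19+1)| = |0| = 0 ≤ 2√19 ≈ 8.7178 ✓.


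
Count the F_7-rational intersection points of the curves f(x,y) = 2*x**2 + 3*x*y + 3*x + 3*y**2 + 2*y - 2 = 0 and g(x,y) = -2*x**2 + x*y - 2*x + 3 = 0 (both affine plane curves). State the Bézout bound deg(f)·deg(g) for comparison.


Common zeros: {(6, 3)}; count = 1; Bézout bound = 4.

deg(f) = 2, deg(g) = 2, so Bézout bound = 4.
Scan x ∈ F_7. For each x, list the y ∈ F_7 with f(x, y) ≡ 0 and those with g(x, y) ≡ 0 (mod 7); the common zeros in that column are the intersection.
  x = 0: f ≡ 0 at y ∈ {2}; g ≡ 0 at y ∈ ∅; common: ∅.
  x = 1: f ≡ 0 at y ∈ ∅; g ≡ 0 at y ∈ {1}; common: ∅.
  x = 2: f ≡ 0 at y ∈ {3, 6}; g ≡ 0 at y ∈ {1}; common: ∅.
  x = 3: f ≡ 0 at y ∈ ∅; g ≡ 0 at y ∈ {0}; common: ∅.
  x = 4: f ≡ 0 at y ∈ {0}; g ≡ 0 at y ∈ {4}; common: ∅.
  x = 5: f ≡ 0 at y ∈ {0, 6}; g ≡ 0 at y ∈ {3}; common: ∅.
  x = 6: f ≡ 0 at y ∈ {2, 3}; g ≡ 0 at y ∈ {3}; common: {3}.
Collecting: common zeros = {(6, 3)}, so the count is 1.
Comparison with the Bézout bound: 1 ≤ 4 = deg(f)·deg(g), as expected for curves with no common component (the affine F_7-count falls short of the bound because intersections may lie at infinity, over extension fields, or carry multiplicity).


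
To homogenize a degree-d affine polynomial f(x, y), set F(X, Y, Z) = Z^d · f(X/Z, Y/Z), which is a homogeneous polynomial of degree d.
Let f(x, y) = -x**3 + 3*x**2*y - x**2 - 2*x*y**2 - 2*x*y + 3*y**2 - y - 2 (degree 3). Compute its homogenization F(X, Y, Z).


F(X, Y, Z) = -X**3 + 3*X**2*Y - X**2*Z - 2*X*Y**2 - 2*X*Y*Z + 3*Y**2*Z - Y*Z**2 - 2*Z**3

deg(f) = 3.
Substitute x = X/Z, y = Y/Z into f, then multiply by Z^3.
  monomial -1·x^3·y^0 ↦ -1·X^3·Y^0·Z^0.
  monomial 3·x^2·y^1 ↦ 3·X^2·Y^1·Z^0.
  monomial -1·x^2·y^0 ↦ -1·X^2·Y^0·Z^1.
  monomial -2·x^1·y^2 ↦ -2·X^1·Y^2·Z^0.
  monomial -2·x^1·y^1 ↦ -2·X^1·Y^1·Z^1.
  monomial 3·x^0·y^2 ↦ 3·X^0·Y^2·Z^1.
  monomial -1·x^0·y^1 ↦ -1·X^0·Y^1·Z^2.
  monomial -2·x^0·y^0 ↦ -2·X^0·Y^0·Z^3.
Collecting: F(X, Y, Z) = -X**3 + 3*X**2*Y - X**2*Z - 2*X*Y**2 - 2*X*Y*Z + 3*Y**2*Z - Y*Z**2 - 2*Z**3.


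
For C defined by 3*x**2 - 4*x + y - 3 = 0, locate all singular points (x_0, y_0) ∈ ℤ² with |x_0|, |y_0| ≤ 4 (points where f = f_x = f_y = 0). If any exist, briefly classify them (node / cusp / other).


No singular points in the scanned grid; C is smooth there.

Compute partial derivatives:
  f_x = 6*x - 4.
  f_y = 1.
f_y = 1 is a nonzero constant, so f_y never vanishes: no point (x, y) can satisfy f = f_x = f_y = 0. In particular no (x, y) ∈ {−4, ..., 4}² is singular; the curve is smooth.


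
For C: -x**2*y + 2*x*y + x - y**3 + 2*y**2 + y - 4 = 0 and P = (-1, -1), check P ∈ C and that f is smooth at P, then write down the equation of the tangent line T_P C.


Tangent line at P: -3*x - 9*y - 12 = 0.

Step 1: f(-1, -1) = 0, so P lies on C.
Step 2: partial derivatives
  f_x(x, y) = -2*x*y + 2*y + 1, f_y(x, y) = -x**2 + 2*x - 3*y**2 + 4*y + 1.
  f_x(P) = -3, f_y(P) = -9 (gradient nonzero, so P is smooth).
Step 3: tangent line at P: -3·(x − -1) + -9·(y − -1) = 0.
Expanding: -3*x - 9*y - 12 = 0.


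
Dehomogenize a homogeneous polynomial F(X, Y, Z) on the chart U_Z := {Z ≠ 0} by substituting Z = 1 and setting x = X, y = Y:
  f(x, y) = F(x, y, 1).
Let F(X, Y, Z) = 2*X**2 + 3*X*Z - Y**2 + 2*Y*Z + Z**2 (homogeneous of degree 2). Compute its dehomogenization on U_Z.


f(x, y) = 2*x**2 + 3*x - y**2 + 2*y + 1

On U_Z we set Z = 1. Each monomial c·X^i·Y^j·Z^k in F becomes c·x^i·y^j·1^k = c·x^i·y^j.
Substituting Z = 1: F(X, Y, 1) = 2*x**2 + 3*x - y**2 + 2*y + 1.
Note: deg(f) ≤ deg(F) = 2; strict inequality happens when F is divisible by Z (lost terms).


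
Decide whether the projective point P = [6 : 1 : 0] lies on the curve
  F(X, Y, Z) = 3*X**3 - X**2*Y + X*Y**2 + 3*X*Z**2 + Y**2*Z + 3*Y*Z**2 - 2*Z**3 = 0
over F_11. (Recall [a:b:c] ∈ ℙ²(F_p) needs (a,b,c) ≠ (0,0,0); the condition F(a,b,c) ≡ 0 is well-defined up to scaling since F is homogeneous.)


F(6,1,0) ≡ 2 (mod 11); P is NOT on the curve.

Evaluate F(6, 1, 0) term-by-term (mod 11).
  3*X**3 ↦ 3·216·1·1 = 648
  -X**2*Y ↦ -1·36·1·1 = -36
  X*Y**2 ↦ 1·6·1·1 = 6
  3*X*Z**2 ↦ 3·6·1·0 = 0
  Y**2*Z ↦ 1·1·1·0 = 0
  3*Y*Z**2 ↦ 3·1·1·0 = 0
  -2*Z**3 ↦ -2·1·1·0 = 0
Sum: F(6, 1, 0) = (648) + (-36) + (6) + (0) + (0) + (0) + (0) = 618.
Reducing mod 11: 618 ≡ 2 (mod 11).
Since F(a, b, c) ≡ 2 ≠ 0 (mod 11), P does NOT lie on the curve.


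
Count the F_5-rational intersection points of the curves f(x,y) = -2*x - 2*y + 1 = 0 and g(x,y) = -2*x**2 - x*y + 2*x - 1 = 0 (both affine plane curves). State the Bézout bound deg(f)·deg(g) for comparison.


Common zeros: ∅; count = 0; Bézout bound = 2.

deg(f) = 1, deg(g) = 2, so Bézout bound = 2.
Scan x ∈ F_5. For each x, list the y ∈ F_5 with f(x, y) ≡ 0 and those with g(x, y) ≡ 0 (mod 5); the common zeros in that column are the intersection.
  x = 0: f ≡ 0 at y ∈ {3}; g ≡ 0 at y ∈ ∅; common: ∅.
  x = 1: f ≡ 0 at y ∈ {2}; g ≡ 0 at y ∈ {4}; common: ∅.
  x = 2: f ≡ 0 at y ∈ {1}; g ≡ 0 at y ∈ {0}; common: ∅.
  x = 3: f ≡ 0 at y ∈ {0}; g ≡ 0 at y ∈ {4}; common: ∅.
  x = 4: f ≡ 0 at y ∈ {4}; g ≡ 0 at y ∈ {0}; common: ∅.
Collecting: common zeros = ∅, so the count is 0.
Comparison with the Bézout bound: 0 ≤ 2 = deg(f)·deg(g), as expected for curves with no common component (the affine F_5-count falls short of the bound because intersections may lie at infinity, over extension fields, or carry multiplicity).


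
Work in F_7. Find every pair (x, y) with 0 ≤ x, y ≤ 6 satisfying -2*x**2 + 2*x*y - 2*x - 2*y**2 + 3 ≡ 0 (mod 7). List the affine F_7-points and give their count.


Affine F_7-points: {(2, 1), (3, 0), (3, 3), (5, 1), (5, 4), (6, 3)}; count = 6.

For each of the 49 pairs (x, y) ∈ F_7², evaluate f(x, y) mod 7. Record the zeros.
  x = 0: [0↦3, 1↦1, 2↦2, 3↦6, 4↦6, 5↦2, 6↦1]  zeros at y ∈ ∅
  x = 1: [0↦6, 1↦6, 2↦2, 3↦1, 4↦3, 5↦1, 6↦2]  zeros at y ∈ ∅
  x = 2: [0↦5, 1↦0, 2↦5, 3↦6, 4↦3, 5↦3, 6↦6]  zeros at y ∈ {1}
  x = 3: [0↦0, 1↦4, 2↦4, 3↦0, 4↦6, 5↦1, 6↦6]  zeros at y ∈ {0, 3}
  x = 4: [0↦5, 1↦4, 2↦6, 3↦4, 4↦5, 5↦2, 6↦2]  zeros at y ∈ ∅
  x = 5: [0↦6, 1↦0, 2↦4, 3↦4, 4↦0, 5↦6, 6↦1]  zeros at y ∈ {1, 4}
  x = 6: [0↦3, 1↦6, 2↦5, 3↦0, 4↦5, 5↦6, 6↦3]  zeros at y ∈ {3}
Collecting zeros: affine points = {(2, 1), (3, 0), (3, 3), (5, 1), (5, 4), (6, 3)}.
Total count |C(F_7)_aff| = 6.


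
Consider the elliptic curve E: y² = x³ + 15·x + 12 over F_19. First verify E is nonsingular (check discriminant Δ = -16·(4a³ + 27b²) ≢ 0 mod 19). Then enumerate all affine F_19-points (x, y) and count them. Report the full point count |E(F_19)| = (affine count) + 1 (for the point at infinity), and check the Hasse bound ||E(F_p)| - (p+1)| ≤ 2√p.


Affine points = {(1, 3), (1, 16), (7, 2), (7, 17), (8, 6), (8, 13), (11, 8), (11, 11), (12, 1), (12, 18), (16, 4), (16, 15)}; affine count = 12; |E(F_19)| = 13.

Discriminant check: Δ ∝ 4a³ + 27b² = 4·15³ + 27·12² = 4·3375 + 27·144 ≡ 3 (mod 19). Nonzero ⇒ E is nonsingular.
For each x ∈ F_19, compute rhs = x³ + 15·x + 12 mod 19, then count y ∈ F_19 with y² ≡ rhs.
  x = 0: rhs = 12, matching y values: none (0 points).
  x = 1: rhs = 9, matching y values: 3, 16 (2 points).
  x = 2: rhs = 12, matching y values: none (0 points).
  x = 3: rhs = 8, matching y values: none (0 points).
  x = 4: rhs = 3, matching y values: none (0 points).
  x = 5: rhs = 3, matching y values: none (0 points).
  x = 6: rhs = 14, matching y values: none (0 points).
  x = 7: rhs = 4, matching y values: 2, 17 (2 points).
  x = 8: rhs = 17, matching y values: 6, 13 (2 points).
  x = 9: rhs = 2, matching y values: none (0 points).
  x = 10: rhs = 3, matching y values: none (0 points).
  x = 11: rhs = 7, matching y values: 8, 11 (2 points).
  x = 12: rhs = 1, matching y values: 1, 18 (2 points).
  x = 13: rhs = 10, matching y values: none (0 points).
  x = 14: rhs = 2, matching y values: none (0 points).
  x = 15: rhs = 2, matching y values: none (0 points).
  x = 16: rhs = 16, matching y values: 4, 15 (2 points).
  x = 17: rhs = 12, matching y values: none (0 points).
  x = 18: rhs = 15, matching y values: none (0 points).
Total affine count: 12.
Full point count |E(F_19)| = 12 + 1 = 13.
Hasse bound: |13 − (19+1)| = |-7| = 7 ≤ 2√19 ≈ 8.7178 ✓.


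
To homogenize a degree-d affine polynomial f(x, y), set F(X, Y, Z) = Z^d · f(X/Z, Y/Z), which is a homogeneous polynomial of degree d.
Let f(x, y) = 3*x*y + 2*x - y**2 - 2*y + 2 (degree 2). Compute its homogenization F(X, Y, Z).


F(X, Y, Z) = 3*X*Y + 2*X*Z - Y**2 - 2*Y*Z + 2*Z**2

deg(f) = 2.
Substitute x = X/Z, y = Y/Z into f, then multiply by Z^2.
  monomial 3·x^1·y^1 ↦ 3·X^1·Y^1·Z^0.
  monomial 2·x^1·y^0 ↦ 2·X^1·Y^0·Z^1.
  monomial -1·x^0·y^2 ↦ -1·X^0·Y^2·Z^0.
  monomial -2·x^0·y^1 ↦ -2·X^0·Y^1·Z^1.
  monomial 2·x^0·y^0 ↦ 2·X^0·Y^0·Z^2.
Collecting: F(X, Y, Z) = 3*X*Y + 2*X*Z - Y**2 - 2*Y*Z + 2*Z**2.


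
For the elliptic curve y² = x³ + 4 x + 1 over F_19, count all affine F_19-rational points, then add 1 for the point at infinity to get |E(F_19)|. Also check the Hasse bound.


Affine points = {(0, 1), (0, 18), (1, 5), (1, 14), (2, 6), (2, 13), (4, 9), (4, 10), (7, 7), (7, 12), (9, 5), (9, 14), (15, 4), (15, 15), (16, 0), (17, 2), (17, 17)}; affine count = 17; |E(F_19)| = 18.

Discriminant check: Δ ∝ 4a³ + 27b² = 4·4³ + 27·1² = 4·64 + 27·1 ≡ 17 (mod 19). Nonzero ⇒ E is nonsingular.
For each x ∈ F_19, compute rhs = x³ + 4·x + 1 mod 19, then count y ∈ F_19 with y² ≡ rhs.
  x = 0: rhs = 1, matching y values: 1, 18 (2 points).
  x = 1: rhs = 6, matching y values: 5, 14 (2 points).
  x = 2: rhs = 17, matching y values: 6, 13 (2 points).
  x = 3: rhs = 2, matching y values: none (0 points).
  x = 4: rhs = 5, matching y values: 9, 10 (2 points).
  x = 5: rhs = 13, matching y values: none (0 points).
  x = 6: rhs = 13, matching y values: none (0 points).
  x = 7: rhs = 11, matching y values: 7, 12 (2 points).
  x = 8: rhs = 13, matching y values: none (0 points).
  x = 9: rhs = 6, matching y values: 5, 14 (2 points).
  x = 10: rhs = 15, matching y values: none (0 points).
  x = 11: rhs = 8, matching y values: none (0 points).
  x = 12: rhs = 10, matching y values: none (0 points).
  x = 13: rhs = 8, matching y values: none (0 points).
  x = 14: rhs = 8, matching y values: none (0 points).
  x = 15: rhs = 16, matching y values: 4, 15 (2 points).
  x = 16: rhs = 0, matching y values: 0 (1 points).
  x = 17: rhs = 4, matching y values: 2, 17 (2 points).
  x = 18: rhs = 15, matching y values: none (0 points).
Total affine count: 17.
Full point count |E(F_19)| = 17 + 1 = 18.
Hasse bound: |18 − (19+1)| = |-2| = 2 ≤ 2√19 ≈ 8.7178 ✓.


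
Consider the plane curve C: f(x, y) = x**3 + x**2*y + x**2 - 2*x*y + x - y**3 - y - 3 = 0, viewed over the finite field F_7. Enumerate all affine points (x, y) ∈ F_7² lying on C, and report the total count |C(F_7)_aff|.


Affine F_7-points: {(0, 5), (1, 0), (2, 5), (3, 6), (6, 5)}; count = 5.

For each of the 49 pairs (x, y) ∈ F_7², evaluate f(x, y) mod 7. Record the zeros.
  x = 0: [0↦4, 1↦2, 2↦1, 3↦2, 4↦6, 5↦0, 6↦6]  zeros at y ∈ {5}
  x = 1: [0↦0, 1↦4, 2↦2, 3↦2, 4↦5, 5↦5, 6↦3]  zeros at y ∈ {0}
  x = 2: [0↦4, 1↦2, 2↦1, 3↦2, 4↦6, 5↦0, 6↦6]  zeros at y ∈ {5}
  x = 3: [0↦1, 1↦2, 2↦4, 3↦1, 4↦1, 5↦5, 6↦0]  zeros at y ∈ {6}
  x = 4: [0↦4, 1↦3, 2↦3, 3↦5, 4↦3, 5↦5, 6↦5]  zeros at y ∈ ∅
  x = 5: [0↦5, 1↦4, 2↦4, 3↦6, 4↦4, 5↦6, 6↦6]  zeros at y ∈ ∅
  x = 6: [0↦3, 1↦4, 2↦6, 3↦3, 4↦3, 5↦0, 6↦2]  zeros at y ∈ {5}
Collecting zeros: affine points = {(0, 5), (1, 0), (2, 5), (3, 6), (6, 5)}.
Total count |C(F_7)_aff| = 5.
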